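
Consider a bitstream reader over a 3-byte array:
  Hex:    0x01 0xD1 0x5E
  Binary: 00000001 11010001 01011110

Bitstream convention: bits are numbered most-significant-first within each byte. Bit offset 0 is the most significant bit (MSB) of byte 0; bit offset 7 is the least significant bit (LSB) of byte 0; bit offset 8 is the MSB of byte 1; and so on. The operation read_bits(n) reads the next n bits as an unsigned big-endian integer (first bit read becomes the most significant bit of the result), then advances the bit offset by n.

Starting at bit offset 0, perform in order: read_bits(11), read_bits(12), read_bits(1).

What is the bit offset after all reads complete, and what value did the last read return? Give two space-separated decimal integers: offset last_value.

Answer: 24 0

Derivation:
Read 1: bits[0:11] width=11 -> value=14 (bin 00000001110); offset now 11 = byte 1 bit 3; 13 bits remain
Read 2: bits[11:23] width=12 -> value=2223 (bin 100010101111); offset now 23 = byte 2 bit 7; 1 bits remain
Read 3: bits[23:24] width=1 -> value=0 (bin 0); offset now 24 = byte 3 bit 0; 0 bits remain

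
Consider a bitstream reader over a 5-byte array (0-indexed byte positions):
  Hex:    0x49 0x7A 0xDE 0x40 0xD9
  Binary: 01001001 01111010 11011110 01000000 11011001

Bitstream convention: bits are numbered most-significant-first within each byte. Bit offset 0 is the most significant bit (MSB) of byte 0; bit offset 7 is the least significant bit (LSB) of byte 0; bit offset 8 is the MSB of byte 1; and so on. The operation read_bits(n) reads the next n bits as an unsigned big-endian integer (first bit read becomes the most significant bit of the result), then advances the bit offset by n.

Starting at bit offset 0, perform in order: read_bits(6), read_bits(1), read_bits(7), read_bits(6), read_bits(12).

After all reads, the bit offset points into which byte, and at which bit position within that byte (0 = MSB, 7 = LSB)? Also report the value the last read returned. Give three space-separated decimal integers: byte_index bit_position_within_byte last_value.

Answer: 4 0 3648

Derivation:
Read 1: bits[0:6] width=6 -> value=18 (bin 010010); offset now 6 = byte 0 bit 6; 34 bits remain
Read 2: bits[6:7] width=1 -> value=0 (bin 0); offset now 7 = byte 0 bit 7; 33 bits remain
Read 3: bits[7:14] width=7 -> value=94 (bin 1011110); offset now 14 = byte 1 bit 6; 26 bits remain
Read 4: bits[14:20] width=6 -> value=45 (bin 101101); offset now 20 = byte 2 bit 4; 20 bits remain
Read 5: bits[20:32] width=12 -> value=3648 (bin 111001000000); offset now 32 = byte 4 bit 0; 8 bits remain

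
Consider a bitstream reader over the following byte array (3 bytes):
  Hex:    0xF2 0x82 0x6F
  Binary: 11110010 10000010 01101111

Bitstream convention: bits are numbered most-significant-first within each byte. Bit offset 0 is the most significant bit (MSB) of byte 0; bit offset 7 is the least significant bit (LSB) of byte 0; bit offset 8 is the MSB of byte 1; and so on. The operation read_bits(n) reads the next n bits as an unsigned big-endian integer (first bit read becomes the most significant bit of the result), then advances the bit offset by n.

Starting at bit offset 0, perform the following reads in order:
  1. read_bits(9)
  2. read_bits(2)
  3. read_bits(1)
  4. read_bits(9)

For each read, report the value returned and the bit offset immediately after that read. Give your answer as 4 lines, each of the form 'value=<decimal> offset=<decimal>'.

Answer: value=485 offset=9
value=0 offset=11
value=0 offset=12
value=77 offset=21

Derivation:
Read 1: bits[0:9] width=9 -> value=485 (bin 111100101); offset now 9 = byte 1 bit 1; 15 bits remain
Read 2: bits[9:11] width=2 -> value=0 (bin 00); offset now 11 = byte 1 bit 3; 13 bits remain
Read 3: bits[11:12] width=1 -> value=0 (bin 0); offset now 12 = byte 1 bit 4; 12 bits remain
Read 4: bits[12:21] width=9 -> value=77 (bin 001001101); offset now 21 = byte 2 bit 5; 3 bits remain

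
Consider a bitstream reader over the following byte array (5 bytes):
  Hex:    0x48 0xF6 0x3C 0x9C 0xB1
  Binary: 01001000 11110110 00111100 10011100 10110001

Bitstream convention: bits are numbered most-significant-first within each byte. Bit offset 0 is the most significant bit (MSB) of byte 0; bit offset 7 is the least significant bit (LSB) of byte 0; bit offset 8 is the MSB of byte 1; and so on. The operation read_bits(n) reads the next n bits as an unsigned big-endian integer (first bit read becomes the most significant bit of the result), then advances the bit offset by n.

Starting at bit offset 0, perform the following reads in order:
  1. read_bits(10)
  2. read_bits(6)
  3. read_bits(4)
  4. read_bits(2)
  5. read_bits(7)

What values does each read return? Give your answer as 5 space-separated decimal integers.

Answer: 291 54 3 3 19

Derivation:
Read 1: bits[0:10] width=10 -> value=291 (bin 0100100011); offset now 10 = byte 1 bit 2; 30 bits remain
Read 2: bits[10:16] width=6 -> value=54 (bin 110110); offset now 16 = byte 2 bit 0; 24 bits remain
Read 3: bits[16:20] width=4 -> value=3 (bin 0011); offset now 20 = byte 2 bit 4; 20 bits remain
Read 4: bits[20:22] width=2 -> value=3 (bin 11); offset now 22 = byte 2 bit 6; 18 bits remain
Read 5: bits[22:29] width=7 -> value=19 (bin 0010011); offset now 29 = byte 3 bit 5; 11 bits remain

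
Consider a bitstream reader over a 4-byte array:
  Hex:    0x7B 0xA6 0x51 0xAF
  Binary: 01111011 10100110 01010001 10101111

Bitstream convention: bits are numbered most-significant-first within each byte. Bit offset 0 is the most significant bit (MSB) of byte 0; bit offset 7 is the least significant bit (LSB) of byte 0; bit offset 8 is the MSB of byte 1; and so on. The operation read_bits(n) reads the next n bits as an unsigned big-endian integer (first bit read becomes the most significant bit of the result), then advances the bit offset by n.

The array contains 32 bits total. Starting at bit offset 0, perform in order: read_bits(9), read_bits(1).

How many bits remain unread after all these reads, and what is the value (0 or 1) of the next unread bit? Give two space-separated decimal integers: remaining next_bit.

Answer: 22 1

Derivation:
Read 1: bits[0:9] width=9 -> value=247 (bin 011110111); offset now 9 = byte 1 bit 1; 23 bits remain
Read 2: bits[9:10] width=1 -> value=0 (bin 0); offset now 10 = byte 1 bit 2; 22 bits remain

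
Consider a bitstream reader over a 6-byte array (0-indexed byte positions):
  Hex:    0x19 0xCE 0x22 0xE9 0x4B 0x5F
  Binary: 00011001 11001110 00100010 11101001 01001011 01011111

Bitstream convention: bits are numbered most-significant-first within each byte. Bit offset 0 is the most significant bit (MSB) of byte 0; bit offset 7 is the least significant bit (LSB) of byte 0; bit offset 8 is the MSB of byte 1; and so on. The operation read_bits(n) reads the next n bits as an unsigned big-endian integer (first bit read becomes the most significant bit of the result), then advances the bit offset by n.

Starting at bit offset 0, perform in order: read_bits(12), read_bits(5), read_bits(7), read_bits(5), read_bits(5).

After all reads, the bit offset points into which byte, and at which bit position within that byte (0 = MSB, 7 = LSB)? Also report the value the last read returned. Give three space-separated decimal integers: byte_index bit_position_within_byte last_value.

Read 1: bits[0:12] width=12 -> value=412 (bin 000110011100); offset now 12 = byte 1 bit 4; 36 bits remain
Read 2: bits[12:17] width=5 -> value=28 (bin 11100); offset now 17 = byte 2 bit 1; 31 bits remain
Read 3: bits[17:24] width=7 -> value=34 (bin 0100010); offset now 24 = byte 3 bit 0; 24 bits remain
Read 4: bits[24:29] width=5 -> value=29 (bin 11101); offset now 29 = byte 3 bit 5; 19 bits remain
Read 5: bits[29:34] width=5 -> value=5 (bin 00101); offset now 34 = byte 4 bit 2; 14 bits remain

Answer: 4 2 5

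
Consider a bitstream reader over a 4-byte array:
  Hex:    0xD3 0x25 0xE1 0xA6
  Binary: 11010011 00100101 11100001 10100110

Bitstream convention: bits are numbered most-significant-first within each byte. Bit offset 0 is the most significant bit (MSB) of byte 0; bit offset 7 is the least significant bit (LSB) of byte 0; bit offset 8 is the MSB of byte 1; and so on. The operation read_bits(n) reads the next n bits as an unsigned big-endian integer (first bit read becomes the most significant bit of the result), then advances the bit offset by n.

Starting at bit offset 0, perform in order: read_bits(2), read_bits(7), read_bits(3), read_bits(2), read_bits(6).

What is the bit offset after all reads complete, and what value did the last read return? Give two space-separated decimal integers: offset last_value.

Read 1: bits[0:2] width=2 -> value=3 (bin 11); offset now 2 = byte 0 bit 2; 30 bits remain
Read 2: bits[2:9] width=7 -> value=38 (bin 0100110); offset now 9 = byte 1 bit 1; 23 bits remain
Read 3: bits[9:12] width=3 -> value=2 (bin 010); offset now 12 = byte 1 bit 4; 20 bits remain
Read 4: bits[12:14] width=2 -> value=1 (bin 01); offset now 14 = byte 1 bit 6; 18 bits remain
Read 5: bits[14:20] width=6 -> value=30 (bin 011110); offset now 20 = byte 2 bit 4; 12 bits remain

Answer: 20 30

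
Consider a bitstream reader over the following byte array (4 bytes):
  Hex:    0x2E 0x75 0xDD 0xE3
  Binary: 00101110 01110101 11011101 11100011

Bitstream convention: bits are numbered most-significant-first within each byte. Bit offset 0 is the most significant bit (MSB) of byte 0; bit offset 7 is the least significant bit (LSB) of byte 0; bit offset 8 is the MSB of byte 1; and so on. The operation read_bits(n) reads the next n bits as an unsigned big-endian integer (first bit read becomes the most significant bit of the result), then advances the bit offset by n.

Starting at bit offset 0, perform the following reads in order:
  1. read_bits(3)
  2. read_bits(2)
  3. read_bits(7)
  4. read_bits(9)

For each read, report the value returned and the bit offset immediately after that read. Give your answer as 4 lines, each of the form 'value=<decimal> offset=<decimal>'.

Answer: value=1 offset=3
value=1 offset=5
value=103 offset=12
value=187 offset=21

Derivation:
Read 1: bits[0:3] width=3 -> value=1 (bin 001); offset now 3 = byte 0 bit 3; 29 bits remain
Read 2: bits[3:5] width=2 -> value=1 (bin 01); offset now 5 = byte 0 bit 5; 27 bits remain
Read 3: bits[5:12] width=7 -> value=103 (bin 1100111); offset now 12 = byte 1 bit 4; 20 bits remain
Read 4: bits[12:21] width=9 -> value=187 (bin 010111011); offset now 21 = byte 2 bit 5; 11 bits remain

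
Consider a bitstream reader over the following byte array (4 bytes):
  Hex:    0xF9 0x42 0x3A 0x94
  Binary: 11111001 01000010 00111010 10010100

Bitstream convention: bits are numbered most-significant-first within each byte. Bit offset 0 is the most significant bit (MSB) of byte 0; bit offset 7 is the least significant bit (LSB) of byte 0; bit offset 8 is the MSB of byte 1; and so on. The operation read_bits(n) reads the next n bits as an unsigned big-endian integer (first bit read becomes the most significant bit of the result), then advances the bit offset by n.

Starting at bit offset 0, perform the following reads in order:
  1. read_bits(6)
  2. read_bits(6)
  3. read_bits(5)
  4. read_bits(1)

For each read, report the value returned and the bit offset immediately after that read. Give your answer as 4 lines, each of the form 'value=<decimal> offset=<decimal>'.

Answer: value=62 offset=6
value=20 offset=12
value=4 offset=17
value=0 offset=18

Derivation:
Read 1: bits[0:6] width=6 -> value=62 (bin 111110); offset now 6 = byte 0 bit 6; 26 bits remain
Read 2: bits[6:12] width=6 -> value=20 (bin 010100); offset now 12 = byte 1 bit 4; 20 bits remain
Read 3: bits[12:17] width=5 -> value=4 (bin 00100); offset now 17 = byte 2 bit 1; 15 bits remain
Read 4: bits[17:18] width=1 -> value=0 (bin 0); offset now 18 = byte 2 bit 2; 14 bits remain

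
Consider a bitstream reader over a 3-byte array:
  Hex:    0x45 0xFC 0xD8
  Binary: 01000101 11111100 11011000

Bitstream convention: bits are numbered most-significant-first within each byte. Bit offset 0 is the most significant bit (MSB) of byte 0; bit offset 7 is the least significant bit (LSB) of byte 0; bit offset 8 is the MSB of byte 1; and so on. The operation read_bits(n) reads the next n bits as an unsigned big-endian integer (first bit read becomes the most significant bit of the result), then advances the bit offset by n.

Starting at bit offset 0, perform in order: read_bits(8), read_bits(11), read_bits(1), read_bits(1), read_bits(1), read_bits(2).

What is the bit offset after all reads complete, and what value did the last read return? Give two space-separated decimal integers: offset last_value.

Read 1: bits[0:8] width=8 -> value=69 (bin 01000101); offset now 8 = byte 1 bit 0; 16 bits remain
Read 2: bits[8:19] width=11 -> value=2022 (bin 11111100110); offset now 19 = byte 2 bit 3; 5 bits remain
Read 3: bits[19:20] width=1 -> value=1 (bin 1); offset now 20 = byte 2 bit 4; 4 bits remain
Read 4: bits[20:21] width=1 -> value=1 (bin 1); offset now 21 = byte 2 bit 5; 3 bits remain
Read 5: bits[21:22] width=1 -> value=0 (bin 0); offset now 22 = byte 2 bit 6; 2 bits remain
Read 6: bits[22:24] width=2 -> value=0 (bin 00); offset now 24 = byte 3 bit 0; 0 bits remain

Answer: 24 0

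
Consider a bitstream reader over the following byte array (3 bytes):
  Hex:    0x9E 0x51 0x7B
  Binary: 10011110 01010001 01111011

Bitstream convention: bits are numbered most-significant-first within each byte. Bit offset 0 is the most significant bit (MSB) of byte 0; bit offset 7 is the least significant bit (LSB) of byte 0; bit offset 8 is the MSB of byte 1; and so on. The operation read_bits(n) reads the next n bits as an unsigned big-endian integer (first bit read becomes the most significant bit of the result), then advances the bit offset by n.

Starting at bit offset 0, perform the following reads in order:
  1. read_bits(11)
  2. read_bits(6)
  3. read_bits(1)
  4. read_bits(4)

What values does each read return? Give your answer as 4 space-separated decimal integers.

Read 1: bits[0:11] width=11 -> value=1266 (bin 10011110010); offset now 11 = byte 1 bit 3; 13 bits remain
Read 2: bits[11:17] width=6 -> value=34 (bin 100010); offset now 17 = byte 2 bit 1; 7 bits remain
Read 3: bits[17:18] width=1 -> value=1 (bin 1); offset now 18 = byte 2 bit 2; 6 bits remain
Read 4: bits[18:22] width=4 -> value=14 (bin 1110); offset now 22 = byte 2 bit 6; 2 bits remain

Answer: 1266 34 1 14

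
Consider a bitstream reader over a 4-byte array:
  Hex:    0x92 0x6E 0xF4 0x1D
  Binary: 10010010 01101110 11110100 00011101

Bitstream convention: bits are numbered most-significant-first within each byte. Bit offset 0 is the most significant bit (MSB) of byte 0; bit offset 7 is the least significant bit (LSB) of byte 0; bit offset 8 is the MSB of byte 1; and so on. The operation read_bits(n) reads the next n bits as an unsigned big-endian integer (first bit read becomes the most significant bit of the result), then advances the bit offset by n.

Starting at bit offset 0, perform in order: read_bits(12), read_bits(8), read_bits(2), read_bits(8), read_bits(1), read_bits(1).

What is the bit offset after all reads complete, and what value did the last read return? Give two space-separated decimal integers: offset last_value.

Read 1: bits[0:12] width=12 -> value=2342 (bin 100100100110); offset now 12 = byte 1 bit 4; 20 bits remain
Read 2: bits[12:20] width=8 -> value=239 (bin 11101111); offset now 20 = byte 2 bit 4; 12 bits remain
Read 3: bits[20:22] width=2 -> value=1 (bin 01); offset now 22 = byte 2 bit 6; 10 bits remain
Read 4: bits[22:30] width=8 -> value=7 (bin 00000111); offset now 30 = byte 3 bit 6; 2 bits remain
Read 5: bits[30:31] width=1 -> value=0 (bin 0); offset now 31 = byte 3 bit 7; 1 bits remain
Read 6: bits[31:32] width=1 -> value=1 (bin 1); offset now 32 = byte 4 bit 0; 0 bits remain

Answer: 32 1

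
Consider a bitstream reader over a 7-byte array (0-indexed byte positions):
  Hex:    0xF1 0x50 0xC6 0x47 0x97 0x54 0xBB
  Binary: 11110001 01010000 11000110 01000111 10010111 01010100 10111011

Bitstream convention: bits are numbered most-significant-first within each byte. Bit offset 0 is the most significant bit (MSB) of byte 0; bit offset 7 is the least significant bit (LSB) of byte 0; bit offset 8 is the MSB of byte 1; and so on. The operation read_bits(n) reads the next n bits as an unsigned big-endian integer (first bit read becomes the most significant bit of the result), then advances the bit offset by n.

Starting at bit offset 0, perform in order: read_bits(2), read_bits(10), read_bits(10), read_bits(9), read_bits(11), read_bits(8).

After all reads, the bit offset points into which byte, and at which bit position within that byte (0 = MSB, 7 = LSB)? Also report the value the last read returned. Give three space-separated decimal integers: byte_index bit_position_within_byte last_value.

Read 1: bits[0:2] width=2 -> value=3 (bin 11); offset now 2 = byte 0 bit 2; 54 bits remain
Read 2: bits[2:12] width=10 -> value=789 (bin 1100010101); offset now 12 = byte 1 bit 4; 44 bits remain
Read 3: bits[12:22] width=10 -> value=49 (bin 0000110001); offset now 22 = byte 2 bit 6; 34 bits remain
Read 4: bits[22:31] width=9 -> value=291 (bin 100100011); offset now 31 = byte 3 bit 7; 25 bits remain
Read 5: bits[31:42] width=11 -> value=1629 (bin 11001011101); offset now 42 = byte 5 bit 2; 14 bits remain
Read 6: bits[42:50] width=8 -> value=82 (bin 01010010); offset now 50 = byte 6 bit 2; 6 bits remain

Answer: 6 2 82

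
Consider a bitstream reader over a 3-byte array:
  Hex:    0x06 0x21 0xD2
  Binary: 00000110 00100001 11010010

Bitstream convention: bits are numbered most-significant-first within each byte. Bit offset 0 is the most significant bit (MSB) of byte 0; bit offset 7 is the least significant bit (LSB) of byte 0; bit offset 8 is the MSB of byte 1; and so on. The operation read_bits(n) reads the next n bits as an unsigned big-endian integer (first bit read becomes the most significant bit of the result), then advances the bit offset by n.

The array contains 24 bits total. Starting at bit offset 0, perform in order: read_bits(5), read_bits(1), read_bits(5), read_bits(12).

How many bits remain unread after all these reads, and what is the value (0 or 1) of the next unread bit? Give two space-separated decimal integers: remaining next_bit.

Answer: 1 0

Derivation:
Read 1: bits[0:5] width=5 -> value=0 (bin 00000); offset now 5 = byte 0 bit 5; 19 bits remain
Read 2: bits[5:6] width=1 -> value=1 (bin 1); offset now 6 = byte 0 bit 6; 18 bits remain
Read 3: bits[6:11] width=5 -> value=17 (bin 10001); offset now 11 = byte 1 bit 3; 13 bits remain
Read 4: bits[11:23] width=12 -> value=233 (bin 000011101001); offset now 23 = byte 2 bit 7; 1 bits remain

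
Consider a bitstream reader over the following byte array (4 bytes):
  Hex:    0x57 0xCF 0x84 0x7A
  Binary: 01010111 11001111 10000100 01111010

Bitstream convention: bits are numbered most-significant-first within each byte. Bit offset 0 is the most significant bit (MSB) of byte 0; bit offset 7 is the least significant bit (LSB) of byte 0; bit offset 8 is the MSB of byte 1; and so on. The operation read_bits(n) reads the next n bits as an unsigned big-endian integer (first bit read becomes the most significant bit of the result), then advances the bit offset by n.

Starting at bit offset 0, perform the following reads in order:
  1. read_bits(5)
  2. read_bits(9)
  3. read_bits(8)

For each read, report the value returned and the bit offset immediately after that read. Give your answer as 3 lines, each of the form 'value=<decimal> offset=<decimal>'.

Read 1: bits[0:5] width=5 -> value=10 (bin 01010); offset now 5 = byte 0 bit 5; 27 bits remain
Read 2: bits[5:14] width=9 -> value=499 (bin 111110011); offset now 14 = byte 1 bit 6; 18 bits remain
Read 3: bits[14:22] width=8 -> value=225 (bin 11100001); offset now 22 = byte 2 bit 6; 10 bits remain

Answer: value=10 offset=5
value=499 offset=14
value=225 offset=22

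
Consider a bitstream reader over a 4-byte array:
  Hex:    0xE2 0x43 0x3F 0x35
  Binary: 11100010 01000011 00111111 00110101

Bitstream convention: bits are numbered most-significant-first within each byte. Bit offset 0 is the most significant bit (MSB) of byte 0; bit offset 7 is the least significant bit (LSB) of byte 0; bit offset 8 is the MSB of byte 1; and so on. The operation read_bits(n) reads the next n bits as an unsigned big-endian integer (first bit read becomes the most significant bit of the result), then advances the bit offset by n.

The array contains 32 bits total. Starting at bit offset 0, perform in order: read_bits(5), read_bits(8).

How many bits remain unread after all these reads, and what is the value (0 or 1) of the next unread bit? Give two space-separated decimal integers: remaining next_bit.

Read 1: bits[0:5] width=5 -> value=28 (bin 11100); offset now 5 = byte 0 bit 5; 27 bits remain
Read 2: bits[5:13] width=8 -> value=72 (bin 01001000); offset now 13 = byte 1 bit 5; 19 bits remain

Answer: 19 0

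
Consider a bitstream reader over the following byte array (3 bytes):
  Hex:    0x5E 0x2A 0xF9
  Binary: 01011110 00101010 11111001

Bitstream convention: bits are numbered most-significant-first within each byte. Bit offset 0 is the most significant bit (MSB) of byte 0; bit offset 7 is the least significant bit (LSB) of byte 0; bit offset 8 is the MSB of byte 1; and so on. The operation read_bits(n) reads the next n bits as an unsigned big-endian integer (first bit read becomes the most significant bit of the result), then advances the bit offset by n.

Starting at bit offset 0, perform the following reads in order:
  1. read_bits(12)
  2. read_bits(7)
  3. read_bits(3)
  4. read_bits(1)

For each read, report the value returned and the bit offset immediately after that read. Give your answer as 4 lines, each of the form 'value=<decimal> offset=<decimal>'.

Read 1: bits[0:12] width=12 -> value=1506 (bin 010111100010); offset now 12 = byte 1 bit 4; 12 bits remain
Read 2: bits[12:19] width=7 -> value=87 (bin 1010111); offset now 19 = byte 2 bit 3; 5 bits remain
Read 3: bits[19:22] width=3 -> value=6 (bin 110); offset now 22 = byte 2 bit 6; 2 bits remain
Read 4: bits[22:23] width=1 -> value=0 (bin 0); offset now 23 = byte 2 bit 7; 1 bits remain

Answer: value=1506 offset=12
value=87 offset=19
value=6 offset=22
value=0 offset=23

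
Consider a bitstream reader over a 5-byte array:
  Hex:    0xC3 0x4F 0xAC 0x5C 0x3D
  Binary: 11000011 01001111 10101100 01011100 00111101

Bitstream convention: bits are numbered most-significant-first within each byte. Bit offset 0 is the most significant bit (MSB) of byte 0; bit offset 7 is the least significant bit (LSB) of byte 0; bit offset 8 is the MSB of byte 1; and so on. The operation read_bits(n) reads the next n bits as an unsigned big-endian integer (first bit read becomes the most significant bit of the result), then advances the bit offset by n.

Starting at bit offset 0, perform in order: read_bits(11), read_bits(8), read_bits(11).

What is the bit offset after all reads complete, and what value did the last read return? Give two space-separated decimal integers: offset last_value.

Answer: 30 791

Derivation:
Read 1: bits[0:11] width=11 -> value=1562 (bin 11000011010); offset now 11 = byte 1 bit 3; 29 bits remain
Read 2: bits[11:19] width=8 -> value=125 (bin 01111101); offset now 19 = byte 2 bit 3; 21 bits remain
Read 3: bits[19:30] width=11 -> value=791 (bin 01100010111); offset now 30 = byte 3 bit 6; 10 bits remain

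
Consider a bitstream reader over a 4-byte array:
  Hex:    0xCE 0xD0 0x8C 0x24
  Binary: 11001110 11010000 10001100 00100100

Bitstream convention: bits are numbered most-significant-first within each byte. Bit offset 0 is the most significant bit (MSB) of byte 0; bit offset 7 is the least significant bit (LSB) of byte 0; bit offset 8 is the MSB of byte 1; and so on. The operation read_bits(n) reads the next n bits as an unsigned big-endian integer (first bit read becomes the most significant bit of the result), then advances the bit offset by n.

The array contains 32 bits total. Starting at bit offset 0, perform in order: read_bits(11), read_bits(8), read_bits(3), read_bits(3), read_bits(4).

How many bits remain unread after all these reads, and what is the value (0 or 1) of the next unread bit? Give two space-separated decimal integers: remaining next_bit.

Read 1: bits[0:11] width=11 -> value=1654 (bin 11001110110); offset now 11 = byte 1 bit 3; 21 bits remain
Read 2: bits[11:19] width=8 -> value=132 (bin 10000100); offset now 19 = byte 2 bit 3; 13 bits remain
Read 3: bits[19:22] width=3 -> value=3 (bin 011); offset now 22 = byte 2 bit 6; 10 bits remain
Read 4: bits[22:25] width=3 -> value=0 (bin 000); offset now 25 = byte 3 bit 1; 7 bits remain
Read 5: bits[25:29] width=4 -> value=4 (bin 0100); offset now 29 = byte 3 bit 5; 3 bits remain

Answer: 3 1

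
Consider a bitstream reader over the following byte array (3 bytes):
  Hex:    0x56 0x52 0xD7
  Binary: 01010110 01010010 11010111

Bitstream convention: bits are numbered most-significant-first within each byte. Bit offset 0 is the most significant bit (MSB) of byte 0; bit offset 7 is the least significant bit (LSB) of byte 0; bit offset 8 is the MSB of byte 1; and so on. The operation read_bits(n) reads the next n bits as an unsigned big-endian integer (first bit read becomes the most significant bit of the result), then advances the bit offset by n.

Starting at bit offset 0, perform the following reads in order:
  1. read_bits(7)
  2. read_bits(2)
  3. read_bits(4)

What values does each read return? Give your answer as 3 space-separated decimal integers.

Answer: 43 0 10

Derivation:
Read 1: bits[0:7] width=7 -> value=43 (bin 0101011); offset now 7 = byte 0 bit 7; 17 bits remain
Read 2: bits[7:9] width=2 -> value=0 (bin 00); offset now 9 = byte 1 bit 1; 15 bits remain
Read 3: bits[9:13] width=4 -> value=10 (bin 1010); offset now 13 = byte 1 bit 5; 11 bits remain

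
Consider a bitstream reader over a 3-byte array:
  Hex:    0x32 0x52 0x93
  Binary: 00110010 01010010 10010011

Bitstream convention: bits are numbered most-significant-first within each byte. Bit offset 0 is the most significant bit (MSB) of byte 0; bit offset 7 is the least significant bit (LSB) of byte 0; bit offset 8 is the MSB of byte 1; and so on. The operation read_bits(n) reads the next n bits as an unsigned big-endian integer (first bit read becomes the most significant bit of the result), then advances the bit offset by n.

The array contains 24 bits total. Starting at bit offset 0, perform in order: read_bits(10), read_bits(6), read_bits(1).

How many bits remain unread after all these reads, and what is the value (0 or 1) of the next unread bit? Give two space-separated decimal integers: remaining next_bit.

Read 1: bits[0:10] width=10 -> value=201 (bin 0011001001); offset now 10 = byte 1 bit 2; 14 bits remain
Read 2: bits[10:16] width=6 -> value=18 (bin 010010); offset now 16 = byte 2 bit 0; 8 bits remain
Read 3: bits[16:17] width=1 -> value=1 (bin 1); offset now 17 = byte 2 bit 1; 7 bits remain

Answer: 7 0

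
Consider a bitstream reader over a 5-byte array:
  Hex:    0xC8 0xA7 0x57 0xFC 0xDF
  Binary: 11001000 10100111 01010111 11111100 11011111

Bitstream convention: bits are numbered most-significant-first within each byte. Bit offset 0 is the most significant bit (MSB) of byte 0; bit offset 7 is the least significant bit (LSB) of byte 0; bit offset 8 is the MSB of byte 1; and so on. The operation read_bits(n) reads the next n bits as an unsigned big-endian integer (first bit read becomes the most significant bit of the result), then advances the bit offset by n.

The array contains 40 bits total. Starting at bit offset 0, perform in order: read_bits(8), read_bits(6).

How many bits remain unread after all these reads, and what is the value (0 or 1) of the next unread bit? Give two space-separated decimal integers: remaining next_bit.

Answer: 26 1

Derivation:
Read 1: bits[0:8] width=8 -> value=200 (bin 11001000); offset now 8 = byte 1 bit 0; 32 bits remain
Read 2: bits[8:14] width=6 -> value=41 (bin 101001); offset now 14 = byte 1 bit 6; 26 bits remain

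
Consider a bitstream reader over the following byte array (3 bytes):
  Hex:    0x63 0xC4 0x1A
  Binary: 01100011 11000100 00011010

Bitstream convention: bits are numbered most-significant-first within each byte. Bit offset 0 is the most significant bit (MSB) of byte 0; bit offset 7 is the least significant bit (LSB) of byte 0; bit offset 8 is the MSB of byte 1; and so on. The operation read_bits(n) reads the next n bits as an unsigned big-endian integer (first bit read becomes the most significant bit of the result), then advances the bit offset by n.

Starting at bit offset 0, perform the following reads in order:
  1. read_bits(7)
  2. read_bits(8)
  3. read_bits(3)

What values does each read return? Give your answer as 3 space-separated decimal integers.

Answer: 49 226 0

Derivation:
Read 1: bits[0:7] width=7 -> value=49 (bin 0110001); offset now 7 = byte 0 bit 7; 17 bits remain
Read 2: bits[7:15] width=8 -> value=226 (bin 11100010); offset now 15 = byte 1 bit 7; 9 bits remain
Read 3: bits[15:18] width=3 -> value=0 (bin 000); offset now 18 = byte 2 bit 2; 6 bits remain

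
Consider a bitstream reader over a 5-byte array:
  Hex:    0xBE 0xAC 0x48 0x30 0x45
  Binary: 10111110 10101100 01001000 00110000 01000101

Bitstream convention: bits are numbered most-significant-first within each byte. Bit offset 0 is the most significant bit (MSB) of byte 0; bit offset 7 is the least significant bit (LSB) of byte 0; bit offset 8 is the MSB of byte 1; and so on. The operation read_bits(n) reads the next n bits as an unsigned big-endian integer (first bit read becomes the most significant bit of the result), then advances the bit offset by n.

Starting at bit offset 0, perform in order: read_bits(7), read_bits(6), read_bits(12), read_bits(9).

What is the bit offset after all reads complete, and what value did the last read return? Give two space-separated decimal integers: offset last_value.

Read 1: bits[0:7] width=7 -> value=95 (bin 1011111); offset now 7 = byte 0 bit 7; 33 bits remain
Read 2: bits[7:13] width=6 -> value=21 (bin 010101); offset now 13 = byte 1 bit 5; 27 bits remain
Read 3: bits[13:25] width=12 -> value=2192 (bin 100010010000); offset now 25 = byte 3 bit 1; 15 bits remain
Read 4: bits[25:34] width=9 -> value=193 (bin 011000001); offset now 34 = byte 4 bit 2; 6 bits remain

Answer: 34 193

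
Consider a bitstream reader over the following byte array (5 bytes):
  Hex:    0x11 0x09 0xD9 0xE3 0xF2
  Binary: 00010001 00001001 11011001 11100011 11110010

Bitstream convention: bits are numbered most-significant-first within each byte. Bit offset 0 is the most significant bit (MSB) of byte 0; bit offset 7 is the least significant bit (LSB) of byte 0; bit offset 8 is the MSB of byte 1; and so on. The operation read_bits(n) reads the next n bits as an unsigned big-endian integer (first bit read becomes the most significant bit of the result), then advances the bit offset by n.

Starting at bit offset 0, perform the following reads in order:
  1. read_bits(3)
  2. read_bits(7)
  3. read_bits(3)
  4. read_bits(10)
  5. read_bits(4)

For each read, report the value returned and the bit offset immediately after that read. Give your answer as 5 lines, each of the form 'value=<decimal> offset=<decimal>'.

Answer: value=0 offset=3
value=68 offset=10
value=1 offset=13
value=236 offset=23
value=15 offset=27

Derivation:
Read 1: bits[0:3] width=3 -> value=0 (bin 000); offset now 3 = byte 0 bit 3; 37 bits remain
Read 2: bits[3:10] width=7 -> value=68 (bin 1000100); offset now 10 = byte 1 bit 2; 30 bits remain
Read 3: bits[10:13] width=3 -> value=1 (bin 001); offset now 13 = byte 1 bit 5; 27 bits remain
Read 4: bits[13:23] width=10 -> value=236 (bin 0011101100); offset now 23 = byte 2 bit 7; 17 bits remain
Read 5: bits[23:27] width=4 -> value=15 (bin 1111); offset now 27 = byte 3 bit 3; 13 bits remain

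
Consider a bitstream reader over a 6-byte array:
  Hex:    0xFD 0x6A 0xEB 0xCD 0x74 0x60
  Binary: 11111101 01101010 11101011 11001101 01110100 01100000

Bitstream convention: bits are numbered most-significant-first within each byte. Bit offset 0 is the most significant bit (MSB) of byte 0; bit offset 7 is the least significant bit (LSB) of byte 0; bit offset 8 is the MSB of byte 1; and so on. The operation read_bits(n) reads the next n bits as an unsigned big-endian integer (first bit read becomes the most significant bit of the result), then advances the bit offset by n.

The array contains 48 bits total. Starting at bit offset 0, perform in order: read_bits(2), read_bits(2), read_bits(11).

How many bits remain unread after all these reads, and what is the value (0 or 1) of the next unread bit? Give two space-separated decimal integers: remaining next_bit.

Read 1: bits[0:2] width=2 -> value=3 (bin 11); offset now 2 = byte 0 bit 2; 46 bits remain
Read 2: bits[2:4] width=2 -> value=3 (bin 11); offset now 4 = byte 0 bit 4; 44 bits remain
Read 3: bits[4:15] width=11 -> value=1717 (bin 11010110101); offset now 15 = byte 1 bit 7; 33 bits remain

Answer: 33 0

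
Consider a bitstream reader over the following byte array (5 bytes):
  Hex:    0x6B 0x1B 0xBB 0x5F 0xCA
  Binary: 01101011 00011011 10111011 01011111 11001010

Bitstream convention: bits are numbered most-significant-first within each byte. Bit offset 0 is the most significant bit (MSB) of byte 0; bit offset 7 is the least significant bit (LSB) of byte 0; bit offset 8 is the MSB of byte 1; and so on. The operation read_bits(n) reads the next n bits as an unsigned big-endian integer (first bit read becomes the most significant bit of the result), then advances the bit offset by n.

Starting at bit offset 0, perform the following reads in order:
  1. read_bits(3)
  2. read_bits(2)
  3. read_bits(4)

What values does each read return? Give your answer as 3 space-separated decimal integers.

Read 1: bits[0:3] width=3 -> value=3 (bin 011); offset now 3 = byte 0 bit 3; 37 bits remain
Read 2: bits[3:5] width=2 -> value=1 (bin 01); offset now 5 = byte 0 bit 5; 35 bits remain
Read 3: bits[5:9] width=4 -> value=6 (bin 0110); offset now 9 = byte 1 bit 1; 31 bits remain

Answer: 3 1 6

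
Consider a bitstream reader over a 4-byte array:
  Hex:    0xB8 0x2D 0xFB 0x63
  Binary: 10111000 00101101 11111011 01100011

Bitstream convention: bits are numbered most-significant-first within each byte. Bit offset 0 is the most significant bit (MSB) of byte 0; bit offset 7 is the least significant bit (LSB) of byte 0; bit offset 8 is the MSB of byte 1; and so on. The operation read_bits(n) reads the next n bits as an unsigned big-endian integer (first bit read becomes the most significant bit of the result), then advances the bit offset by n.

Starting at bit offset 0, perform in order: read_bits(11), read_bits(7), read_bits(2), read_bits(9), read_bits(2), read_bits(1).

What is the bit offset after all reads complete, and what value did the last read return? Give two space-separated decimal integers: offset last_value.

Answer: 32 1

Derivation:
Read 1: bits[0:11] width=11 -> value=1473 (bin 10111000001); offset now 11 = byte 1 bit 3; 21 bits remain
Read 2: bits[11:18] width=7 -> value=55 (bin 0110111); offset now 18 = byte 2 bit 2; 14 bits remain
Read 3: bits[18:20] width=2 -> value=3 (bin 11); offset now 20 = byte 2 bit 4; 12 bits remain
Read 4: bits[20:29] width=9 -> value=364 (bin 101101100); offset now 29 = byte 3 bit 5; 3 bits remain
Read 5: bits[29:31] width=2 -> value=1 (bin 01); offset now 31 = byte 3 bit 7; 1 bits remain
Read 6: bits[31:32] width=1 -> value=1 (bin 1); offset now 32 = byte 4 bit 0; 0 bits remain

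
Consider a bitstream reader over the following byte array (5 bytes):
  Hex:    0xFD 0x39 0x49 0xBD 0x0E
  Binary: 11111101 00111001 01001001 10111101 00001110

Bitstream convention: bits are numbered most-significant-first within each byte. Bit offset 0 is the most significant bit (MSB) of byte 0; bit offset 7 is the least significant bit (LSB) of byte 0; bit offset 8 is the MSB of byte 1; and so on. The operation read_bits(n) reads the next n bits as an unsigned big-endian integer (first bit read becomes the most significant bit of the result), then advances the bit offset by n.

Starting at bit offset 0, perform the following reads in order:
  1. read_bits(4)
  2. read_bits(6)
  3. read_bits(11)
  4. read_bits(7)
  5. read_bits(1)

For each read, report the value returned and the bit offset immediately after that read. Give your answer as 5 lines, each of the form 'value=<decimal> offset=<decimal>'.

Read 1: bits[0:4] width=4 -> value=15 (bin 1111); offset now 4 = byte 0 bit 4; 36 bits remain
Read 2: bits[4:10] width=6 -> value=52 (bin 110100); offset now 10 = byte 1 bit 2; 30 bits remain
Read 3: bits[10:21] width=11 -> value=1833 (bin 11100101001); offset now 21 = byte 2 bit 5; 19 bits remain
Read 4: bits[21:28] width=7 -> value=27 (bin 0011011); offset now 28 = byte 3 bit 4; 12 bits remain
Read 5: bits[28:29] width=1 -> value=1 (bin 1); offset now 29 = byte 3 bit 5; 11 bits remain

Answer: value=15 offset=4
value=52 offset=10
value=1833 offset=21
value=27 offset=28
value=1 offset=29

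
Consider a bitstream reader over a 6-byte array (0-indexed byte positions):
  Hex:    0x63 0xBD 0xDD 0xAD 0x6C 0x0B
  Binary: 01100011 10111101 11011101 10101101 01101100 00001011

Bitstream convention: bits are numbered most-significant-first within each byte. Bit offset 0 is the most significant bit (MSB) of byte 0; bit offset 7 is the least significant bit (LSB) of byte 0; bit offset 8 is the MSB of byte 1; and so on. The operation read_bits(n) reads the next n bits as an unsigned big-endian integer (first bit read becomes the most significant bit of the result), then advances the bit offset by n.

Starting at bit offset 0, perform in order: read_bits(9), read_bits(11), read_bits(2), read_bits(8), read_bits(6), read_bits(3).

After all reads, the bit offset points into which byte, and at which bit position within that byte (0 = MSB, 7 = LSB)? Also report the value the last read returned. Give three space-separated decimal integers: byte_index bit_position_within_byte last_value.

Answer: 4 7 6

Derivation:
Read 1: bits[0:9] width=9 -> value=199 (bin 011000111); offset now 9 = byte 1 bit 1; 39 bits remain
Read 2: bits[9:20] width=11 -> value=989 (bin 01111011101); offset now 20 = byte 2 bit 4; 28 bits remain
Read 3: bits[20:22] width=2 -> value=3 (bin 11); offset now 22 = byte 2 bit 6; 26 bits remain
Read 4: bits[22:30] width=8 -> value=107 (bin 01101011); offset now 30 = byte 3 bit 6; 18 bits remain
Read 5: bits[30:36] width=6 -> value=22 (bin 010110); offset now 36 = byte 4 bit 4; 12 bits remain
Read 6: bits[36:39] width=3 -> value=6 (bin 110); offset now 39 = byte 4 bit 7; 9 bits remain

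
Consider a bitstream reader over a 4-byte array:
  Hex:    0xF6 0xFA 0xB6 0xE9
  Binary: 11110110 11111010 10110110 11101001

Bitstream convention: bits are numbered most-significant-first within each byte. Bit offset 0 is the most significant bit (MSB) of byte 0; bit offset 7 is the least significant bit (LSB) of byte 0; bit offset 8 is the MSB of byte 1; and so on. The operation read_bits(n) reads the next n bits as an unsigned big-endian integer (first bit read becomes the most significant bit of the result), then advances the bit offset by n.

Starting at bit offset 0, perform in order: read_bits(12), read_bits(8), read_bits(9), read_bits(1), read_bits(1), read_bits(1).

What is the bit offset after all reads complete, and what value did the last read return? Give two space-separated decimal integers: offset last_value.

Answer: 32 1

Derivation:
Read 1: bits[0:12] width=12 -> value=3951 (bin 111101101111); offset now 12 = byte 1 bit 4; 20 bits remain
Read 2: bits[12:20] width=8 -> value=171 (bin 10101011); offset now 20 = byte 2 bit 4; 12 bits remain
Read 3: bits[20:29] width=9 -> value=221 (bin 011011101); offset now 29 = byte 3 bit 5; 3 bits remain
Read 4: bits[29:30] width=1 -> value=0 (bin 0); offset now 30 = byte 3 bit 6; 2 bits remain
Read 5: bits[30:31] width=1 -> value=0 (bin 0); offset now 31 = byte 3 bit 7; 1 bits remain
Read 6: bits[31:32] width=1 -> value=1 (bin 1); offset now 32 = byte 4 bit 0; 0 bits remain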